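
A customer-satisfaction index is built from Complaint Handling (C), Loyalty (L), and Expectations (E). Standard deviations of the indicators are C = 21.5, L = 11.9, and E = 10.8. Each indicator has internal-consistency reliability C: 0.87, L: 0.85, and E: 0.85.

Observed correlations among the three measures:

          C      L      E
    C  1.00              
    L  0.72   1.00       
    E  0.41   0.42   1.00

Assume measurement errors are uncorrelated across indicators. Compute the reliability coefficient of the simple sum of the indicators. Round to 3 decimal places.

0.929

Var(C+L+E) = 21.5² + 11.9² + 10.8² + 2·[21.5·11.9·0.72 + 21.5·10.8·0.41 + 11.9·10.8·0.42] = 720.5 + 666.785 = 1387.28.
Because errors are independent across components, Cov(Tᵢ,Tⱼ) = Cov(Xᵢ,Xⱼ); the off-diagonal part of the true-score variance is the same as above.
True-score variance = [21.5²·0.87 + 11.9²·0.85 + 10.8²·0.85] + 666.785 = 621.67 + 666.785 = 1288.45.
Reliability = 1288.45 / 1387.28 = 0.929.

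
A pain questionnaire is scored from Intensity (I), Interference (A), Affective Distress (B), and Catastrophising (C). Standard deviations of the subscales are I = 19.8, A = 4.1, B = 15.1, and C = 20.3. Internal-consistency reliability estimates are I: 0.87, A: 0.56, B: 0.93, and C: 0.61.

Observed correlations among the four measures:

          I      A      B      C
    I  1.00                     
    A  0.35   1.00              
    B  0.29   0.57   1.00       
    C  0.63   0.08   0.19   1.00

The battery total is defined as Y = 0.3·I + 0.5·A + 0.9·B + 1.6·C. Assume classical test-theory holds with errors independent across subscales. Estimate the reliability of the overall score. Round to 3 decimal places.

0.759

Var(Y) = 0.3²·19.8² + 0.5²·4.1² + 0.9²·15.1² + 1.6²·20.3² + 2·[0.15·19.8·4.1·0.35 + 0.27·19.8·15.1·0.29 + 0.48·19.8·20.3·0.63 + 0.45·4.1·15.1·0.57 + 0.8·4.1·20.3·0.08 + 1.44·15.1·20.3·0.19] = 1279.12 + 508.584 = 1787.71.
With uncorrelated errors the cross-covariances are all true-score covariance, so they carry over unchanged; only the diagonal terms shrink to ρᵢσᵢ².
True-score variance = [0.3²·19.8²·0.87 + 0.5²·4.1²·0.56 + 0.9²·15.1²·0.93 + 1.6²·20.3²·0.61] + 508.584 = 848.33 + 508.584 = 1356.91.
Reliability = 1356.91 / 1787.71 = 0.759.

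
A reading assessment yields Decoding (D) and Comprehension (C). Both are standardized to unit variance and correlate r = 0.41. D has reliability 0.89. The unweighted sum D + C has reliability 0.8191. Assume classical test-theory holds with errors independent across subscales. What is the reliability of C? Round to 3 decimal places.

Var(D+C) = 2 + 2·0.41 = 2.820.
True-score variance = ρ_D + ρ_C + 2·0.41, so 0.8191 = (0.89 + ρ_C + 0.82) / 2.820.
ρ_C = 0.8191·2.820 − 0.89 − 0.82 = 0.600.

0.600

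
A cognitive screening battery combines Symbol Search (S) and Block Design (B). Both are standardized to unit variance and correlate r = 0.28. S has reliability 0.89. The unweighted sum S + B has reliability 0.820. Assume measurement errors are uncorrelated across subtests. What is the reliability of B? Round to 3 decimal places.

Var(S+B) = 2 + 2·0.28 = 2.560.
True-score variance = ρ_S + ρ_B + 2·0.28, so 0.820 = (0.89 + ρ_B + 0.56) / 2.560.
ρ_B = 0.820·2.560 − 0.89 − 0.56 = 0.649.

0.649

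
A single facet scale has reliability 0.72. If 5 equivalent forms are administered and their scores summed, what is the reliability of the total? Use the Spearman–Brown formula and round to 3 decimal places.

ρ_k = kρ / (1 + (k−1)ρ) = 5·0.72 / (1 + 4·0.72) = 3.600 / 3.880 = 0.928.

0.928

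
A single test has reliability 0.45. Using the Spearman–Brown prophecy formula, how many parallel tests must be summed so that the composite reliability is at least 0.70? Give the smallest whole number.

3

k ≥ ρ*(1−ρ₁)/(ρ₁(1−ρ*)) = 0.70·0.55 / (0.45·0.30) = 2.852.
Smallest integer k = 3.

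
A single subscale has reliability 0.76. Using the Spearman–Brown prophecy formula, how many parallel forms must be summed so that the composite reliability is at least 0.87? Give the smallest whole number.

3

k ≥ ρ*(1−ρ₁)/(ρ₁(1−ρ*)) = 0.87·0.24 / (0.76·0.13) = 2.113.
Smallest integer k = 3.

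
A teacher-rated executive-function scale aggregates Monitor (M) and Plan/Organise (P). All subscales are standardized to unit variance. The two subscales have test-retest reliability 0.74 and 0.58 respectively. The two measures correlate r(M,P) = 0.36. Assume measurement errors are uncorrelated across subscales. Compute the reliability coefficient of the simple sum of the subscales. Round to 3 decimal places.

0.750

Var(M+P) = 2 + 2·[0.36] = 2 + 0.72 = 2.72.
With uncorrelated errors the cross-covariances are all true-score covariance, so they carry over unchanged; only the diagonal terms shrink to ρᵢσᵢ².
True-score variance = [0.74 + 0.58] + 0.72 = 1.32 + 0.72 = 2.04.
Reliability = 2.04 / 2.72 = 0.750.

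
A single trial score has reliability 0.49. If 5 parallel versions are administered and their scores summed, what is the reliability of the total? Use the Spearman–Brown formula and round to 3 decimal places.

ρ_k = kρ / (1 + (k−1)ρ) = 5·0.49 / (1 + 4·0.49) = 2.450 / 2.960 = 0.828.

0.828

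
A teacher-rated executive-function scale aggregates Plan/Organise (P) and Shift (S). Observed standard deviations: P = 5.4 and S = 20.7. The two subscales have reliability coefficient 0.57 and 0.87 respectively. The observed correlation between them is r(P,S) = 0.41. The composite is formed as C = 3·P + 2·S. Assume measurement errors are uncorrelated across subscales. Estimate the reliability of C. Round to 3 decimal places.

Var(C) = 3²·5.4² + 2²·20.7² + 2·[6·5.4·20.7·0.41] = 1976.4 + 549.958 = 2526.36.
With uncorrelated errors the cross-covariances are all true-score covariance, so they carry over unchanged; only the diagonal terms shrink to ρᵢσᵢ².
True-score variance = [3²·5.4²·0.57 + 2²·20.7²·0.87] + 549.958 = 1640.74 + 549.958 = 2190.69.
Reliability = 2190.69 / 2526.36 = 0.867.

0.867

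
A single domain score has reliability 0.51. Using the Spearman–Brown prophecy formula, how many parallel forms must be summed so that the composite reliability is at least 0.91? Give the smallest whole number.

k ≥ ρ*(1−ρ₁)/(ρ₁(1−ρ*)) = 0.91·0.49 / (0.51·0.09) = 9.715.
Smallest integer k = 10.

10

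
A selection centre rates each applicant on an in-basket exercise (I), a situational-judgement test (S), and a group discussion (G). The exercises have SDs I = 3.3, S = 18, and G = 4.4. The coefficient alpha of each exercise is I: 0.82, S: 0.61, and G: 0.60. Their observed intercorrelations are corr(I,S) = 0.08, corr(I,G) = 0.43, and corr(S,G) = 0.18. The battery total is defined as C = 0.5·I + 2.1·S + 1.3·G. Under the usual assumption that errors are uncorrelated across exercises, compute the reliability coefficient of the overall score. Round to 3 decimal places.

Var(C) = 0.5²·3.3² + 2.1²·18² + 1.3²·4.4² + 2·[1.05·3.3·18·0.08 + 0.65·3.3·4.4·0.43 + 2.73·18·4.4·0.18] = 1464.28 + 95.9336 = 1560.21.
Under uncorrelated errors the observed covariances equal the true-score covariances, so only the own-variance terms attenuate.
True-score variance = [0.5²·3.3²·0.82 + 2.1²·18²·0.61 + 1.3²·4.4²·0.60] + 95.9336 = 893.456 + 95.9336 = 989.39.
Reliability = 989.39 / 1560.21 = 0.634.

0.634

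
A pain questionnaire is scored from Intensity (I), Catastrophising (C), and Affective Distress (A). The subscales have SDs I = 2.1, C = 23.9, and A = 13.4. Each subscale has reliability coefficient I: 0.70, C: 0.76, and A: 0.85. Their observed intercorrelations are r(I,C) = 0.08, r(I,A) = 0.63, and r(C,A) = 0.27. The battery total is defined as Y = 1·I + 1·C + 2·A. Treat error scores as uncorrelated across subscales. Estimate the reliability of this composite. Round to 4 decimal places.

Var(Y) = 2.1² + 23.9² + 2²·13.4² + 2·[2.1·23.9·0.08 + 2·2.1·13.4·0.63 + 2·23.9·13.4·0.27] = 1293.86 + 424.824 = 1718.68.
Under uncorrelated errors the observed covariances equal the true-score covariances, so only the own-variance terms attenuate.
True-score variance = [2.1²·0.70 + 23.9²·0.76 + 2²·13.4²·0.85] + 424.824 = 1047.71 + 424.824 = 1472.53.
Reliability = 1472.53 / 1718.68 = 0.8568.

0.8568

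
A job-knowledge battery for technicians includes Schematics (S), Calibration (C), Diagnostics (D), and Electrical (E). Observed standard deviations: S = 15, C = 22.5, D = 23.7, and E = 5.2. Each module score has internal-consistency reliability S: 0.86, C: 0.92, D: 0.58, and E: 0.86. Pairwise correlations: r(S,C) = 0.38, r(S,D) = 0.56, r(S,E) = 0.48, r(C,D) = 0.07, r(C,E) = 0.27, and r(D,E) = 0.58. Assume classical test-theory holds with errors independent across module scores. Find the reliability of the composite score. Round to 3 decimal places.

0.866

Var(S+C+D+E) = 15² + 22.5² + 23.7² + 5.2² + 2·[15·22.5·0.38 + 15·23.7·0.56 + 15·5.2·0.48 + 22.5·23.7·0.07 + 22.5·5.2·0.27 + 23.7·5.2·0.58] = 1319.98 + 1010.33 = 2330.31.
Because errors are independent across components, Cov(Tᵢ,Tⱼ) = Cov(Xᵢ,Xⱼ); the off-diagonal part of the true-score variance is the same as above.
True-score variance = [15²·0.86 + 22.5²·0.92 + 23.7²·0.58 + 5.2²·0.86] + 1010.33 = 1008.28 + 1010.33 = 2018.62.
Reliability = 2018.62 / 2330.31 = 0.866.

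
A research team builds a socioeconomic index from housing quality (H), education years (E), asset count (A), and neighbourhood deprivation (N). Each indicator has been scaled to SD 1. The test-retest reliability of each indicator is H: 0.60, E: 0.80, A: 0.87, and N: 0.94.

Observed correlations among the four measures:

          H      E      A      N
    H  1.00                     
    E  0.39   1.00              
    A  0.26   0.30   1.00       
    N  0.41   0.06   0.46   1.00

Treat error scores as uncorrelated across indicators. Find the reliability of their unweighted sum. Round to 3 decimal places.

0.898

Var(H+E+A+N) = 4 + 2·[0.39 + 0.26 + 0.41 + 0.30 + 0.06 + 0.46] = 4 + 3.76 = 7.76.
With uncorrelated errors the cross-covariances are all true-score covariance, so they carry over unchanged; only the diagonal terms shrink to ρᵢσᵢ².
True-score variance = [0.60 + 0.80 + 0.87 + 0.94] + 3.76 = 3.21 + 3.76 = 6.97.
Reliability = 6.97 / 7.76 = 0.898.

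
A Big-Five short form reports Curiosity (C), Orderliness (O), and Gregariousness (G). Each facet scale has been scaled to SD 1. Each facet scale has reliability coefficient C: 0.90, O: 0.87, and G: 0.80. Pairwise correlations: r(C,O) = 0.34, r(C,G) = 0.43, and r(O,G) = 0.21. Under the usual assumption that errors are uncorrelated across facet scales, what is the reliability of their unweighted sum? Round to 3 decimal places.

Var(C+O+G) = 3 + 2·[0.34 + 0.43 + 0.21] = 3 + 1.96 = 4.96.
Under uncorrelated errors the observed covariances equal the true-score covariances, so only the own-variance terms attenuate.
True-score variance = [0.90 + 0.87 + 0.80] + 1.96 = 2.57 + 1.96 = 4.53.
Reliability = 4.53 / 4.96 = 0.913.

0.913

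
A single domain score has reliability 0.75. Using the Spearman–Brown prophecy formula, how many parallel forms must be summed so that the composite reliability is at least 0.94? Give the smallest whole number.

k ≥ ρ*(1−ρ₁)/(ρ₁(1−ρ*)) = 0.94·0.25 / (0.75·0.06) = 5.222.
Smallest integer k = 6.

6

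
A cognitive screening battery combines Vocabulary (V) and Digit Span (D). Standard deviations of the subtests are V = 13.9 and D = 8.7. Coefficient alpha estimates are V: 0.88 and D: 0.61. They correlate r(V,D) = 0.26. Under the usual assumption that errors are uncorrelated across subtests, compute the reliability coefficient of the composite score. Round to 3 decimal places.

Var(V+D) = 13.9² + 8.7² + 2·[13.9·8.7·0.26] = 268.9 + 62.8836 = 331.784.
With uncorrelated errors the cross-covariances are all true-score covariance, so they carry over unchanged; only the diagonal terms shrink to ρᵢσᵢ².
True-score variance = [13.9²·0.88 + 8.7²·0.61] + 62.8836 = 216.196 + 62.8836 = 279.079.
Reliability = 279.079 / 331.784 = 0.841.

0.841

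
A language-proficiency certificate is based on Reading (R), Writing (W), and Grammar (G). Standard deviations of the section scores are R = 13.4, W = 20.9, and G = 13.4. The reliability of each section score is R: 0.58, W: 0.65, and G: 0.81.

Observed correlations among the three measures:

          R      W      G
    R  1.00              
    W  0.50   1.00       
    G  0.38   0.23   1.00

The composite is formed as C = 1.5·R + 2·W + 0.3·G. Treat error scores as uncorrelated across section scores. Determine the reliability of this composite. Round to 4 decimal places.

0.7507

Var(C) = 1.5²·13.4² + 2²·20.9² + 0.3²·13.4² + 2·[3·13.4·20.9·0.50 + 0.45·13.4·13.4·0.38 + 0.6·20.9·13.4·0.23] = 2167.41 + 978.886 = 3146.3.
Under uncorrelated errors the observed covariances equal the true-score covariances, so only the own-variance terms attenuate.
True-score variance = [1.5²·13.4²·0.58 + 2²·20.9²·0.65 + 0.3²·13.4²·0.81] + 978.886 = 1383.12 + 978.886 = 2362.01.
Reliability = 2362.01 / 3146.3 = 0.7507.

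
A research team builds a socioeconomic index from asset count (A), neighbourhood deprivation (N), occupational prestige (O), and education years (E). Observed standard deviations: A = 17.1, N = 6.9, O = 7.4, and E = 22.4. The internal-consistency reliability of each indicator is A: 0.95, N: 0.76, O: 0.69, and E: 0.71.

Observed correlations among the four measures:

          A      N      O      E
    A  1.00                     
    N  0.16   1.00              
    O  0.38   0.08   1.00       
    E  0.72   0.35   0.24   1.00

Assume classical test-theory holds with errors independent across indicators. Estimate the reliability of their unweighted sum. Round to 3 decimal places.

Var(A+N+O+E) = 17.1² + 6.9² + 7.4² + 22.4² + 2·[17.1·6.9·0.16 + 17.1·7.4·0.38 + 17.1·22.4·0.72 + 6.9·7.4·0.08 + 6.9·22.4·0.35 + 7.4·22.4·0.24] = 896.54 + 881.431 = 1777.97.
With uncorrelated errors the cross-covariances are all true-score covariance, so they carry over unchanged; only the diagonal terms shrink to ρᵢσᵢ².
True-score variance = [17.1²·0.95 + 6.9²·0.76 + 7.4²·0.69 + 22.4²·0.71] + 881.431 = 708.007 + 881.431 = 1589.44.
Reliability = 1589.44 / 1777.97 = 0.894.

0.894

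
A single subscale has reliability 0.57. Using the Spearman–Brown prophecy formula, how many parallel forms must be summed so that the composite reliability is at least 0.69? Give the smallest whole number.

k ≥ ρ*(1−ρ₁)/(ρ₁(1−ρ*)) = 0.69·0.43 / (0.57·0.31) = 1.679.
Smallest integer k = 2.

2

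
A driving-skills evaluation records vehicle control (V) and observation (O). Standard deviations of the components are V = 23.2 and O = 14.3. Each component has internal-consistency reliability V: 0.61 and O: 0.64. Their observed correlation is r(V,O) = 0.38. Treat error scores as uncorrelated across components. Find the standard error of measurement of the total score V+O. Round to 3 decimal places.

16.838

Var(total) = 742.73 + 252.138 = 994.868.
True-score variance = 459.2 + 252.138 = 711.338, so reliability = 0.7150.
Error variance = 994.868 − 711.338 = 283.53; SEM = √283.53 = 16.838.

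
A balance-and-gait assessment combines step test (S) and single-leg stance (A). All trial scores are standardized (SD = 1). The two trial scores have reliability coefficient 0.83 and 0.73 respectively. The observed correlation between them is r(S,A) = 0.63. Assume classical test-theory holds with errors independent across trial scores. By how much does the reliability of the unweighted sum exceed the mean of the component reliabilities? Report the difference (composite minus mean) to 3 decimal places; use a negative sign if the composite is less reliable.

0.085

Var(sum) = 2 + 1.26 = 3.26; true-score variance = 1.56 + 1.26 = 2.82; composite reliability = 0.8650.
Mean component reliability = 0.7800.
Difference = 0.8650 − 0.7800 = 0.085.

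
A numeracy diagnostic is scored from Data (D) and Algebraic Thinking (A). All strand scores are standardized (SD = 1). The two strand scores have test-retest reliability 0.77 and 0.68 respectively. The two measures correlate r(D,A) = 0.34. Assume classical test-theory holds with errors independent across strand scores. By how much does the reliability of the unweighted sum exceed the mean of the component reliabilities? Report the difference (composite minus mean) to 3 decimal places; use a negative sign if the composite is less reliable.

Var(sum) = 2 + 0.68 = 2.68; true-score variance = 1.45 + 0.68 = 2.13; composite reliability = 0.7948.
Mean component reliability = 0.7250.
Difference = 0.7948 − 0.7250 = 0.070.

0.070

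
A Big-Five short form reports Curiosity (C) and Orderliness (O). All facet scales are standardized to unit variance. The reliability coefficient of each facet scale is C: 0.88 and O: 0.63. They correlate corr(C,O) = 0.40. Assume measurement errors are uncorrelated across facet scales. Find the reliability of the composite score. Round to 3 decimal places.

Var(C+O) = 2 + 2·[0.40] = 2 + 0.8 = 2.8.
Under uncorrelated errors the observed covariances equal the true-score covariances, so only the own-variance terms attenuate.
True-score variance = [0.88 + 0.63] + 0.8 = 1.51 + 0.8 = 2.31.
Reliability = 2.31 / 2.8 = 0.825.

0.825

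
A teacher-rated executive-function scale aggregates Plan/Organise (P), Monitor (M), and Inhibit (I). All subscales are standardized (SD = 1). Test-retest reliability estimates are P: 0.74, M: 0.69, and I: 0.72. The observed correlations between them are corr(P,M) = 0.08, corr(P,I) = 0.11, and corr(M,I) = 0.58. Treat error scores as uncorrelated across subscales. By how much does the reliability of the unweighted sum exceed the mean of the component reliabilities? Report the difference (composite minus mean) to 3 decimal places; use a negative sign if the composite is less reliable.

0.096

Var(sum) = 3 + 1.54 = 4.54; true-score variance = 2.15 + 1.54 = 3.69; composite reliability = 0.8128.
Mean component reliability = 0.7167.
Difference = 0.8128 − 0.7167 = 0.096.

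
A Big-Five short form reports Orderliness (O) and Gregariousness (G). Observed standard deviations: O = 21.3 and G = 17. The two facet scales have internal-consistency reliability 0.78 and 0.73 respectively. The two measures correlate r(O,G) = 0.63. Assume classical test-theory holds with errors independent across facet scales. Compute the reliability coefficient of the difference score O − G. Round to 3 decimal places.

0.379

Var(O−G) = 21.3² + 17² − 2·21.3·17·0.63 = 742.69 − 456.246 = 286.444.
With uncorrelated errors the cross-covariances are all true-score covariance, so they carry over unchanged; only the diagonal terms shrink to ρᵢσᵢ².
True-score variance = [21.3²·0.78 + 17²·0.73] − 456.246 = 564.848 − 456.246 = 108.602.
Reliability = 108.602 / 286.444 = 0.379.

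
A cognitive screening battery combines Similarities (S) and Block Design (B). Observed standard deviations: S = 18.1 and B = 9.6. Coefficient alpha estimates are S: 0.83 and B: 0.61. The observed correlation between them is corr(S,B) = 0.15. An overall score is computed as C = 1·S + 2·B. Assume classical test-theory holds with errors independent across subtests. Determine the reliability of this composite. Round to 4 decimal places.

Var(C) = 18.1² + 2²·9.6² + 2·[2·18.1·9.6·0.15] = 696.25 + 104.256 = 800.506.
Under uncorrelated errors the observed covariances equal the true-score covariances, so only the own-variance terms attenuate.
True-score variance = [18.1²·0.83 + 2²·9.6²·0.61] + 104.256 = 496.787 + 104.256 = 601.043.
Reliability = 601.043 / 800.506 = 0.7508.

0.7508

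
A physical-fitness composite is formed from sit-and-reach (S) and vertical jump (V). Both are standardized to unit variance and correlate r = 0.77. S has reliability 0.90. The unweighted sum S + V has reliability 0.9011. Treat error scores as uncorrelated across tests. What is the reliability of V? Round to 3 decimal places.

0.750

Var(S+V) = 2 + 2·0.77 = 3.540.
True-score variance = ρ_S + ρ_V + 2·0.77, so 0.9011 = (0.90 + ρ_V + 1.54) / 3.540.
ρ_V = 0.9011·3.540 − 0.90 − 1.54 = 0.750.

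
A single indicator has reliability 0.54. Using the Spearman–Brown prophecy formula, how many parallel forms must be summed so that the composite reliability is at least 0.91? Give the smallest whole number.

9

k ≥ ρ*(1−ρ₁)/(ρ₁(1−ρ*)) = 0.91·0.46 / (0.54·0.09) = 8.613.
Smallest integer k = 9.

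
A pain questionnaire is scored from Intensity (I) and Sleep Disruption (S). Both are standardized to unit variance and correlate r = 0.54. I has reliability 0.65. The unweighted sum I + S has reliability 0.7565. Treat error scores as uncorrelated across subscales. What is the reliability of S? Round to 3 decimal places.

Var(I+S) = 2 + 2·0.54 = 3.080.
True-score variance = ρ_I + ρ_S + 2·0.54, so 0.7565 = (0.65 + ρ_S + 1.08) / 3.080.
ρ_S = 0.7565·3.080 − 0.65 − 1.08 = 0.600.

0.600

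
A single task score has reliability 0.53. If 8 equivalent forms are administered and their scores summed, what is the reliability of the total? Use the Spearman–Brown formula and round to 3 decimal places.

0.900

ρ_k = kρ / (1 + (k−1)ρ) = 8·0.53 / (1 + 7·0.53) = 4.240 / 4.710 = 0.900.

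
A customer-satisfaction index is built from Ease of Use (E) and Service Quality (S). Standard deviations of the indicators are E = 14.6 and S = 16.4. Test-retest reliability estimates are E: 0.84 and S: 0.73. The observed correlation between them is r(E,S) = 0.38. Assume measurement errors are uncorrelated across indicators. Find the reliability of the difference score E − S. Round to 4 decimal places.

Var(E−S) = 14.6² + 16.4² − 2·14.6·16.4·0.38 = 482.12 − 181.974 = 300.146.
Because errors are independent across components, Cov(Tᵢ,Tⱼ) = Cov(Xᵢ,Xⱼ); the off-diagonal part of the true-score variance is the same as above.
True-score variance = [14.6²·0.84 + 16.4²·0.73] − 181.974 = 375.395 − 181.974 = 193.421.
Reliability = 193.421 / 300.146 = 0.6444.

0.6444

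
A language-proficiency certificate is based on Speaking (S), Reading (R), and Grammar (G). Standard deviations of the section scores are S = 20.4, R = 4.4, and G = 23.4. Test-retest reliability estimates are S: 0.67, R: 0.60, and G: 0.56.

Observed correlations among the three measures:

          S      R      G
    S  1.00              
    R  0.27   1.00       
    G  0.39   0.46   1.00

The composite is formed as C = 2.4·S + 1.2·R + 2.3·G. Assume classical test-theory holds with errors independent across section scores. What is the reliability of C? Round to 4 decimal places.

0.7330

Var(C) = 2.4²·20.4² + 1.2²·4.4² + 2.3²·23.4² + 2·[2.88·20.4·4.4·0.27 + 5.52·20.4·23.4·0.39 + 2.76·4.4·23.4·0.46] = 5321.55 + 2456.35 = 7777.9.
With uncorrelated errors the cross-covariances are all true-score covariance, so they carry over unchanged; only the diagonal terms shrink to ρᵢσᵢ².
True-score variance = [2.4²·20.4²·0.67 + 1.2²·4.4²·0.60 + 2.3²·23.4²·0.56] + 2456.35 = 3244.86 + 2456.35 = 5701.22.
Reliability = 5701.22 / 7777.9 = 0.7330.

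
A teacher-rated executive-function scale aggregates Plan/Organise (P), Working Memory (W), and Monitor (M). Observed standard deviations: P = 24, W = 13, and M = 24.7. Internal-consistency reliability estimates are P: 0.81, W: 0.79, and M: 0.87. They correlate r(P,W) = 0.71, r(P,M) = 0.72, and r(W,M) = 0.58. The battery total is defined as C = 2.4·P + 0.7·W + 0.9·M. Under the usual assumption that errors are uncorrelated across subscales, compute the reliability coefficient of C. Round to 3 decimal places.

Var(C) = 2.4²·24² + 0.7²·13² + 0.9²·24.7² + 2·[1.68·24·13·0.71 + 2.16·24·24.7·0.72 + 0.63·13·24.7·0.58] = 3894.74 + 2822.81 = 6717.56.
Under uncorrelated errors the observed covariances equal the true-score covariances, so only the own-variance terms attenuate.
True-score variance = [2.4²·24²·0.81 + 0.7²·13²·0.79 + 0.9²·24.7²·0.87] + 2822.81 = 3182.74 + 2822.81 = 6005.55.
Reliability = 6005.55 / 6717.56 = 0.894.

0.894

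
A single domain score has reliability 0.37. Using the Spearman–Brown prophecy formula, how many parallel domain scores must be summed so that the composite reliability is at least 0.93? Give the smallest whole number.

k ≥ ρ*(1−ρ₁)/(ρ₁(1−ρ*)) = 0.93·0.63 / (0.37·0.07) = 22.622.
Smallest integer k = 23.

23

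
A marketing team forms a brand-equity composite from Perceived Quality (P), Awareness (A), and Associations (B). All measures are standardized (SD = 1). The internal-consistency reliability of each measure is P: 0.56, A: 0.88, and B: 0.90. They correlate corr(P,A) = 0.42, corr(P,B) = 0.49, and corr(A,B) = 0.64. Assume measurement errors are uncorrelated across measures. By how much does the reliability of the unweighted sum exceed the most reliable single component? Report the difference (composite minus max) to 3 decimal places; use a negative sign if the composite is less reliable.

Var(sum) = 3 + 3.1 = 6.1; true-score variance = 2.34 + 3.1 = 5.44; composite reliability = 0.8918.
Max component reliability = 0.9000.
Difference = 0.8918 − 0.9000 = -0.008.

-0.008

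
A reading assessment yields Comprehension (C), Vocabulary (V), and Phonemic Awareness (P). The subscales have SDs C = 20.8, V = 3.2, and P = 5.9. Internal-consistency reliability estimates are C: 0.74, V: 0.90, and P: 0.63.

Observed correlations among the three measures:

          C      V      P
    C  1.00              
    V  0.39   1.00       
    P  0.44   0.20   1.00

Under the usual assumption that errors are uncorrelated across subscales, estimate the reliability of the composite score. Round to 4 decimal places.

0.8041

Var(C+V+P) = 20.8² + 3.2² + 5.9² + 2·[20.8·3.2·0.39 + 20.8·5.9·0.44 + 3.2·5.9·0.20] = 477.69 + 167.462 = 645.152.
With uncorrelated errors the cross-covariances are all true-score covariance, so they carry over unchanged; only the diagonal terms shrink to ρᵢσᵢ².
True-score variance = [20.8²·0.74 + 3.2²·0.90 + 5.9²·0.63] + 167.462 = 351.3 + 167.462 = 518.762.
Reliability = 518.762 / 645.152 = 0.8041.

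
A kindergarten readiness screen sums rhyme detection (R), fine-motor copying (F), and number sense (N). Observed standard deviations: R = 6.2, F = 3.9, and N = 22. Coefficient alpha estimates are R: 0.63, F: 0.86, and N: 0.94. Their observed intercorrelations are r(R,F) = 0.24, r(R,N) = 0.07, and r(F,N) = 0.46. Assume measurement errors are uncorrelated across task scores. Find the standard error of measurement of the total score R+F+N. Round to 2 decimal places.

Var(total) = 537.65 + 109.638 = 647.288.
True-score variance = 492.258 + 109.638 = 601.896, so reliability = 0.9299.
Error variance = 647.288 − 601.896 = 45.3922; SEM = √45.3922 = 6.74.

6.74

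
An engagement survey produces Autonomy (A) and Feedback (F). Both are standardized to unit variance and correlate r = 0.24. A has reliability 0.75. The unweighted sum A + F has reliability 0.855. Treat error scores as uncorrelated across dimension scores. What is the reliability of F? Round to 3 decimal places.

0.890

Var(A+F) = 2 + 2·0.24 = 2.480.
True-score variance = ρ_A + ρ_F + 2·0.24, so 0.855 = (0.75 + ρ_F + 0.48) / 2.480.
ρ_F = 0.855·2.480 − 0.75 − 0.48 = 0.890.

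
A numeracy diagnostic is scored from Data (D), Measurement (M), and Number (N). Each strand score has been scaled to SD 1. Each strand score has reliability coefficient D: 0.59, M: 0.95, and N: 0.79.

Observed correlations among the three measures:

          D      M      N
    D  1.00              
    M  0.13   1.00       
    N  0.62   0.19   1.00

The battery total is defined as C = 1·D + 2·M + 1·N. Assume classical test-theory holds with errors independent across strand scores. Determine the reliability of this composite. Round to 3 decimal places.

Var(C) = 1 + 2² + 1 + 2·[2·0.13 + 0.62 + 2·0.19] = 6 + 2.52 = 8.52.
Because errors are independent across components, Cov(Tᵢ,Tⱼ) = Cov(Xᵢ,Xⱼ); the off-diagonal part of the true-score variance is the same as above.
True-score variance = [0.59 + 2²·0.95 + 0.79] + 2.52 = 5.18 + 2.52 = 7.7.
Reliability = 7.7 / 8.52 = 0.904.

0.904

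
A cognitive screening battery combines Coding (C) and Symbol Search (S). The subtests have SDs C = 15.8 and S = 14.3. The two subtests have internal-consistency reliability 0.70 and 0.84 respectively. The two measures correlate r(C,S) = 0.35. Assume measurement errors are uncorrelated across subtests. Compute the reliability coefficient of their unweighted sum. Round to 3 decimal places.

Var(C+S) = 15.8² + 14.3² + 2·[15.8·14.3·0.35] = 454.13 + 158.158 = 612.288.
With uncorrelated errors the cross-covariances are all true-score covariance, so they carry over unchanged; only the diagonal terms shrink to ρᵢσᵢ².
True-score variance = [15.8²·0.70 + 14.3²·0.84] + 158.158 = 346.52 + 158.158 = 504.678.
Reliability = 504.678 / 612.288 = 0.824.

0.824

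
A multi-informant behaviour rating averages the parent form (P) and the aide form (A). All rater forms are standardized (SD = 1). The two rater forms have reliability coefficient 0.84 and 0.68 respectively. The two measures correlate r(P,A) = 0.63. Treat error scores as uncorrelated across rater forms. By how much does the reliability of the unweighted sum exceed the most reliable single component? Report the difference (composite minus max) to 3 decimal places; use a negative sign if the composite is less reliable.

Var(sum) = 2 + 1.26 = 3.26; true-score variance = 1.52 + 1.26 = 2.78; composite reliability = 0.8528.
Max component reliability = 0.8400.
Difference = 0.8528 − 0.8400 = 0.013.

0.013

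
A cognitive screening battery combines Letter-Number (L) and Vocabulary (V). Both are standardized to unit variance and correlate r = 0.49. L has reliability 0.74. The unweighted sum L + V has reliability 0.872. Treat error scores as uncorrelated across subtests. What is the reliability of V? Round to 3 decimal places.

Var(L+V) = 2 + 2·0.49 = 2.980.
True-score variance = ρ_L + ρ_V + 2·0.49, so 0.872 = (0.74 + ρ_V + 0.98) / 2.980.
ρ_V = 0.872·2.980 − 0.74 − 0.98 = 0.879.

0.879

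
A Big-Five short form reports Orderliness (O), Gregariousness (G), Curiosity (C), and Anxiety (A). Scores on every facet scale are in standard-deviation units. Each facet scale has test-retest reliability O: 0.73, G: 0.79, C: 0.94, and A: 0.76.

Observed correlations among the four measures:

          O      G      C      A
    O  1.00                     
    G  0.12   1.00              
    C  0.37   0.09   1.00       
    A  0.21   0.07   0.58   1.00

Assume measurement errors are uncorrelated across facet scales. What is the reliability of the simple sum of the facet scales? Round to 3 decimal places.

Var(O+G+C+A) = 4 + 2·[0.12 + 0.37 + 0.21 + 0.09 + 0.07 + 0.58] = 4 + 2.88 = 6.88.
Under uncorrelated errors the observed covariances equal the true-score covariances, so only the own-variance terms attenuate.
True-score variance = [0.73 + 0.79 + 0.94 + 0.76] + 2.88 = 3.22 + 2.88 = 6.1.
Reliability = 6.1 / 6.88 = 0.887.

0.887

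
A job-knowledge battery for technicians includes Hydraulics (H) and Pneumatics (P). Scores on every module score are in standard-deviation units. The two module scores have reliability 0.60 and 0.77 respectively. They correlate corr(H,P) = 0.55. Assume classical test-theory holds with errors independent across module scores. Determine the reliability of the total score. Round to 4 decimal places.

Var(H+P) = 2 + 2·[0.55] = 2 + 1.1 = 3.1.
With uncorrelated errors the cross-covariances are all true-score covariance, so they carry over unchanged; only the diagonal terms shrink to ρᵢσᵢ².
True-score variance = [0.60 + 0.77] + 1.1 = 1.37 + 1.1 = 2.47.
Reliability = 2.47 / 3.1 = 0.7968.

0.7968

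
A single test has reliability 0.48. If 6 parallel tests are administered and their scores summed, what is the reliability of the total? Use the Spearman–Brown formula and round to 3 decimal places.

0.847

ρ_k = kρ / (1 + (k−1)ρ) = 6·0.48 / (1 + 5·0.48) = 2.880 / 3.400 = 0.847.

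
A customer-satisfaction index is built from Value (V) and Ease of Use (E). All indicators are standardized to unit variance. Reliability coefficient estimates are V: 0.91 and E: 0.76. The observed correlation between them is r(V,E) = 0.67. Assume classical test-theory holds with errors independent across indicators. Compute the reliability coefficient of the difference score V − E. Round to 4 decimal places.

0.5000

Var(V−E) = 1 + 1 − 2·0.67 = 2 − 1.34 = 0.66.
Because errors are independent across components, Cov(Tᵢ,Tⱼ) = Cov(Xᵢ,Xⱼ); the off-diagonal part of the true-score variance is the same as above.
True-score variance = [0.91 + 0.76] − 1.34 = 1.67 − 1.34 = 0.33.
Reliability = 0.33 / 0.66 = 0.5000.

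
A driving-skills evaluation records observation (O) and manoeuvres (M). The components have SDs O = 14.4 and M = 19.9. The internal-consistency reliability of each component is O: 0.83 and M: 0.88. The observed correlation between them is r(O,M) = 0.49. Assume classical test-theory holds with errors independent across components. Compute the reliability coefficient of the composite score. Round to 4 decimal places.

0.9064

Var(O+M) = 14.4² + 19.9² + 2·[14.4·19.9·0.49] = 603.37 + 280.829 = 884.199.
Because errors are independent across components, Cov(Tᵢ,Tⱼ) = Cov(Xᵢ,Xⱼ); the off-diagonal part of the true-score variance is the same as above.
True-score variance = [14.4²·0.83 + 19.9²·0.88] + 280.829 = 520.598 + 280.829 = 801.426.
Reliability = 801.426 / 884.199 = 0.9064.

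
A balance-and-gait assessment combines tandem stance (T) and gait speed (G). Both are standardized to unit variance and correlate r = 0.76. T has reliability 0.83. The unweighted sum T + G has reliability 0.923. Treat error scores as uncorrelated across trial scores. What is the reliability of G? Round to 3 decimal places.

0.899

Var(T+G) = 2 + 2·0.76 = 3.520.
True-score variance = ρ_T + ρ_G + 2·0.76, so 0.923 = (0.83 + ρ_G + 1.52) / 3.520.
ρ_G = 0.923·3.520 − 0.83 − 1.52 = 0.899.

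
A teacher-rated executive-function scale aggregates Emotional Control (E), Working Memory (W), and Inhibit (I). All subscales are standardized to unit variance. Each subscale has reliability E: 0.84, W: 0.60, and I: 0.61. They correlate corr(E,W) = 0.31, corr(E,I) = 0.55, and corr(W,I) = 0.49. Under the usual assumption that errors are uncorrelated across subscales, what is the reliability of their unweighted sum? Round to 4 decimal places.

0.8333

Var(E+W+I) = 3 + 2·[0.31 + 0.55 + 0.49] = 3 + 2.7 = 5.7.
With uncorrelated errors the cross-covariances are all true-score covariance, so they carry over unchanged; only the diagonal terms shrink to ρᵢσᵢ².
True-score variance = [0.84 + 0.60 + 0.61] + 2.7 = 2.05 + 2.7 = 4.75.
Reliability = 4.75 / 5.7 = 0.8333.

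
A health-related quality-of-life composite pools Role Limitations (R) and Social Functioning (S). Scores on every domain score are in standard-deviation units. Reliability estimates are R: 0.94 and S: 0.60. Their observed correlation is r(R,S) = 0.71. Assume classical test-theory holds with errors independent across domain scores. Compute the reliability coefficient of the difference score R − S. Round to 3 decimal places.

0.207

Var(R−S) = 1 + 1 − 2·0.71 = 2 − 1.42 = 0.58.
With uncorrelated errors the cross-covariances are all true-score covariance, so they carry over unchanged; only the diagonal terms shrink to ρᵢσᵢ².
True-score variance = [0.94 + 0.60] − 1.42 = 1.54 − 1.42 = 0.12.
Reliability = 0.12 / 0.58 = 0.207.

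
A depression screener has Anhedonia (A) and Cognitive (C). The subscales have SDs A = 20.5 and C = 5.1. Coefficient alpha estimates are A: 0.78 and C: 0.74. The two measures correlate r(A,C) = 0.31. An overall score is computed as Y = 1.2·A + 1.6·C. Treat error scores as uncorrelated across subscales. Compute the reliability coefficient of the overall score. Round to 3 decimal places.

0.811

Var(Y) = 1.2²·20.5² + 1.6²·5.1² + 2·[1.92·20.5·5.1·0.31] = 671.746 + 124.456 = 796.202.
Under uncorrelated errors the observed covariances equal the true-score covariances, so only the own-variance terms attenuate.
True-score variance = [1.2²·20.5²·0.78 + 1.6²·5.1²·0.74] + 124.456 = 521.298 + 124.456 = 645.754.
Reliability = 645.754 / 796.202 = 0.811.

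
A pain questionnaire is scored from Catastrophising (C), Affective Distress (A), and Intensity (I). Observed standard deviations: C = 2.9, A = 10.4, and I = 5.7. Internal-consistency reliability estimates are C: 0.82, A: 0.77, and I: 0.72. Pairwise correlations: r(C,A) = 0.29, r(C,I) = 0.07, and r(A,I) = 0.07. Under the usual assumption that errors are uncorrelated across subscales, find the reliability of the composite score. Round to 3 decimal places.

Var(C+A+I) = 2.9² + 10.4² + 5.7² + 2·[2.9·10.4·0.29 + 2.9·5.7·0.07 + 10.4·5.7·0.07] = 149.06 + 28.1062 = 177.166.
With uncorrelated errors the cross-covariances are all true-score covariance, so they carry over unchanged; only the diagonal terms shrink to ρᵢσᵢ².
True-score variance = [2.9²·0.82 + 10.4²·0.77 + 5.7²·0.72] + 28.1062 = 113.572 + 28.1062 = 141.678.
Reliability = 141.678 / 177.166 = 0.800.

0.800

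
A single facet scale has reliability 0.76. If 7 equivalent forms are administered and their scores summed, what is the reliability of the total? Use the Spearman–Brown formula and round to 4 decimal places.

0.9568

ρ_k = kρ / (1 + (k−1)ρ) = 7·0.76 / (1 + 6·0.76) = 5.320 / 5.560 = 0.9568.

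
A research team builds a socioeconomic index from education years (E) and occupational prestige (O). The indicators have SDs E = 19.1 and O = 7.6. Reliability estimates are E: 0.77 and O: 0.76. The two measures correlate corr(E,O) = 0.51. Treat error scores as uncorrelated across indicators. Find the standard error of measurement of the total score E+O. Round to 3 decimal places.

9.888

Var(total) = 422.57 + 148.063 = 570.633.
True-score variance = 324.801 + 148.063 = 472.865, so reliability = 0.8287.
Error variance = 570.633 − 472.865 = 97.7687; SEM = √97.7687 = 9.888.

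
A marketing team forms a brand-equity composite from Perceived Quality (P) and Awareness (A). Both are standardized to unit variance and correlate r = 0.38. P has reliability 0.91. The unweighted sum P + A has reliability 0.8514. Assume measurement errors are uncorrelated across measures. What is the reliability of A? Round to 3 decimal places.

0.680

Var(P+A) = 2 + 2·0.38 = 2.760.
True-score variance = ρ_P + ρ_A + 2·0.38, so 0.8514 = (0.91 + ρ_A + 0.76) / 2.760.
ρ_A = 0.8514·2.760 − 0.91 − 0.76 = 0.680.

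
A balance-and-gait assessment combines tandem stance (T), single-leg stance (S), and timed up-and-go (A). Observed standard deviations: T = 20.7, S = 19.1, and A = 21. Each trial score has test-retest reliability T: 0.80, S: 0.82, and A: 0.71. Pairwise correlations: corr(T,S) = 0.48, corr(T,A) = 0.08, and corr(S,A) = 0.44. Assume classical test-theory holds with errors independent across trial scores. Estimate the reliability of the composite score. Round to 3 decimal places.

Var(T+S+A) = 20.7² + 19.1² + 21² + 2·[20.7·19.1·0.48 + 20.7·21·0.08 + 19.1·21·0.44] = 1234.3 + 802.075 = 2036.38.
Under uncorrelated errors the observed covariances equal the true-score covariances, so only the own-variance terms attenuate.
True-score variance = [20.7²·0.80 + 19.1²·0.82 + 21²·0.71] + 802.075 = 955.046 + 802.075 = 1757.12.
Reliability = 1757.12 / 2036.38 = 0.863.

0.863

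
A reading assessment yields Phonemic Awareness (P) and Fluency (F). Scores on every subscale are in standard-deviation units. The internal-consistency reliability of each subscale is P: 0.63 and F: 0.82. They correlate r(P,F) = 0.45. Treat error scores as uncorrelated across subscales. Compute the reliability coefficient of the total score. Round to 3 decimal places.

0.810

Var(P+F) = 2 + 2·[0.45] = 2 + 0.9 = 2.9.
With uncorrelated errors the cross-covariances are all true-score covariance, so they carry over unchanged; only the diagonal terms shrink to ρᵢσᵢ².
True-score variance = [0.63 + 0.82] + 0.9 = 1.45 + 0.9 = 2.35.
Reliability = 2.35 / 2.9 = 0.810.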